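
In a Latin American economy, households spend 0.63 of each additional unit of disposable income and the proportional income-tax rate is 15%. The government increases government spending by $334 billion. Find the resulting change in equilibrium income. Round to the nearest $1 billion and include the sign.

Government-spending multiplier = 1/(1 − c(1−t)) = 1/(1 − 0.63×0.85) = 1/0.4645 ≈ 2.153.
ΔY = k × ΔG = (+$334 billion) / 0.4645 ≈ +$719 billion.

+$719 billion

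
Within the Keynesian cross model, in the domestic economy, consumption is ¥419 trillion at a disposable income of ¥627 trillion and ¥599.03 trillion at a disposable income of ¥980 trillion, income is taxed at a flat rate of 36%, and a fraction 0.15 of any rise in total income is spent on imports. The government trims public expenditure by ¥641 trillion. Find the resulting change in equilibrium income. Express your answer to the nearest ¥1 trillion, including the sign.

MPC = ΔC/ΔYd = (599.03 − 419)/(980 − 627) = 180.03/353 = 0.51.
Expenditure multiplier = 1/(1 − c(1−t) + m) = 1/(1 − 0.51×0.64 + 0.15) = 1/0.8236 ≈ 1.214.
ΔY = k × ΔG = (−¥641 trillion) / 0.8236 ≈ −¥778 trillion.

−¥778 trillion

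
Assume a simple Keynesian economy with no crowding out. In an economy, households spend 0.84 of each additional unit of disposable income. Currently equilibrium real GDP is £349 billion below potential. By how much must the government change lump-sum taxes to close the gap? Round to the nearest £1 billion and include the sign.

Spending multiplier = 1/(1 − MPC) = 1/(1 − 0.84) = 1/0.16 = 6.25.
Tax multiplier = −c·k = −0.84/0.16 = −5.25. Need ΔY = +£349 billion, so ΔT = ΔY/(−c·k) = −(+£349 billion) × 0.16 / 0.84 ≈ −£66 billion.
The government should cut lump-sum taxes by £66 billion.

−£66 billion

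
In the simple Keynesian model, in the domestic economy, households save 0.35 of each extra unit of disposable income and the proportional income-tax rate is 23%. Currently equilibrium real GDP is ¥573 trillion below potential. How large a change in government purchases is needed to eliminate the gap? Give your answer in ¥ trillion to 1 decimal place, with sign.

+¥286.2 trillion

MPC = 1 − MPS = 1 − 0.35 = 0.65.
Spending multiplier = 1/(1 − c(1−t)) = 1/(1 − 0.65×0.77) = 1/0.4995 ≈ 2.002.
Need ΔY = +¥573 trillion, so ΔG = ΔY/k = (+¥573 trillion) × 0.4995 ≈ +¥286.2 trillion.
The government should increase government purchases by ¥286.2 trillion.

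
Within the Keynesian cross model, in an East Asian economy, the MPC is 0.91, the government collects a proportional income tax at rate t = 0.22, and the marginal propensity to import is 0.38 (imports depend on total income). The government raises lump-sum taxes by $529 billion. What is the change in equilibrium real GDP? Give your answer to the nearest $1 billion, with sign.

−$718 billion

A lump-sum tax change of +$529 billion shifts disposable income by −$529 billion; first-round consumption changes by −c × ΔT = −0.91 × (+$529 billion) = −$481.39 billion.
Expenditure multiplier = 1/(1 − c(1−t) + m) = 1/(1 − 0.91×0.78 + 0.38) = 1/0.6702 ≈ 1.492.
The tax multiplier is −c × k ≈ −1.358, so ΔY = k × (−c·ΔT) = (−$481.39 billion) / 0.6702 ≈ −$718 billion.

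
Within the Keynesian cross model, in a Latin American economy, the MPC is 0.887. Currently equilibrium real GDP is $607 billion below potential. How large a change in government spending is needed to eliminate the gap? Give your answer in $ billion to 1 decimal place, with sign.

+$68.6 billion

Spending multiplier = 1/(1 − MPC) = 1/(1 − 0.887) = 1/0.113 ≈ 8.85.
Need ΔY = +$607 billion, so ΔG = ΔY/k = (+$607 billion) × 0.113 ≈ +$68.6 billion.
The government should increase government spending by $68.6 billion.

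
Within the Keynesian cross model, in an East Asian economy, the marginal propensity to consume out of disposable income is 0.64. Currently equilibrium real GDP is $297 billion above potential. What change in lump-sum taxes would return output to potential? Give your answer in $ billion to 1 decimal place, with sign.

Spending multiplier = 1/(1 − MPC) = 1/(1 − 0.64) = 1/0.36 ≈ 2.778.
Tax multiplier = −c·k = −0.64/0.36 ≈ −1.778. Need ΔY = −$297 billion, so ΔT = ΔY/(−c·k) = −(−$297 billion) × 0.36 / 0.64 ≈ +$167.1 billion.
The government should raise lump-sum taxes by $167.1 billion.

+$167.1 billion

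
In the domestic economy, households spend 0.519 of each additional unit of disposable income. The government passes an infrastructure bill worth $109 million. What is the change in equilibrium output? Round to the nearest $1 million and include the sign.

Spending multiplier = 1/(1 − MPC) = 1/(1 − 0.519) = 1/0.481 ≈ 2.079.
ΔY = k × ΔG = (+$109 million) / 0.481 ≈ +$227 million.

+$227 million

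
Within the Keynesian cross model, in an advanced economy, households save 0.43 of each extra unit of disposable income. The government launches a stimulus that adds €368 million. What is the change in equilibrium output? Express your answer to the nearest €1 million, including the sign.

+€856 million

MPC = 1 − MPS = 1 − 0.43 = 0.57.
Government-spending multiplier = 1/(1 − MPC) = 1/(1 − 0.57) = 1/0.43 ≈ 2.326.
ΔY = k × ΔG = (+€368 million) / 0.43 ≈ +€856 million.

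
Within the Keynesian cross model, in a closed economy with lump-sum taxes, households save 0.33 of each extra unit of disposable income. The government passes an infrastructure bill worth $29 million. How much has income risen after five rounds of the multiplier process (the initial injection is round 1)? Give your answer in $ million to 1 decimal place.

$76.0 million

MPC = 1 − MPS = 1 − 0.33 = 0.67.
Round 1 adds ΔG = $29 million; each later round is MPC = 0.67 times the previous.
After 5 rounds: 29 + 19.43 + 13.0181 + 8.722127 + 5.84382509 = ΔG·(1 − c^5)/(1 − c) = 29 × (1 − 0.1350125107)/0.33 ≈ $76 million.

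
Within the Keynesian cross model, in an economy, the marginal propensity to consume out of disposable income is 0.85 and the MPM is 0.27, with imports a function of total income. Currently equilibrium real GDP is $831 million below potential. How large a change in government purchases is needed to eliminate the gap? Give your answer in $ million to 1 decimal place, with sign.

+$349.0 million

Spending multiplier = 1/(1 − c + m) = 1/(1 − 0.85 + 0.27) = 1/0.42 ≈ 2.381.
Need ΔY = +$831 million, so ΔG = ΔY/k = (+$831 million) × 0.42 ≈ +$349 million.
The government should increase government purchases by $349 million.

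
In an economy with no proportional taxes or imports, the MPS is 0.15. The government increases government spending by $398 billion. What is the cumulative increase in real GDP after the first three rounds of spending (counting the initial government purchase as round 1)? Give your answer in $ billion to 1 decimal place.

MPC = 1 − MPS = 1 − 0.15 = 0.85.
Round 1 adds ΔG = $398 billion; each later round is MPC = 0.85 times the previous.
After 3 rounds: 398 + 338.3 + 287.555 = ΔG·(1 − c^3)/(1 − c) = 398 × (1 − 0.614125)/0.15 ≈ $1,023.9 billion.

$1,023.9 billion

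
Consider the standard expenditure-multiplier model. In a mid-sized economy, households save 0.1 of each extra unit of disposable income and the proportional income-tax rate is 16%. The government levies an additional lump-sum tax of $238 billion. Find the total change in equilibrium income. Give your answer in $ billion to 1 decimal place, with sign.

−$877.9 billion

MPC = 1 − MPS = 1 − 0.1 = 0.9.
A lump-sum tax change of +$238 billion shifts disposable income by −$238 billion; first-round consumption changes by −c × ΔT = −0.9 × (+$238 billion) = −$214.2 billion.
Expenditure multiplier = 1/(1 − c(1−t)) = 1/(1 − 0.9×0.84) = 1/0.244 ≈ 4.098.
The tax multiplier is −c × k ≈ −3.689, so ΔY = k × (−c·ΔT) = (−$214.2 billion) / 0.244 ≈ −$877.9 billion.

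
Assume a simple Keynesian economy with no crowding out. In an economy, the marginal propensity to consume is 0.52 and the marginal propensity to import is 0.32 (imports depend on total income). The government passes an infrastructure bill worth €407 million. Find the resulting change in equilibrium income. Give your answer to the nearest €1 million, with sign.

+€509 million

Expenditure multiplier = 1/(1 − c + m) = 1/(1 − 0.52 + 0.32) = 1/0.8 = 1.25.
ΔY = k × ΔG = (+€407 million) / 0.8 ≈ +€509 million.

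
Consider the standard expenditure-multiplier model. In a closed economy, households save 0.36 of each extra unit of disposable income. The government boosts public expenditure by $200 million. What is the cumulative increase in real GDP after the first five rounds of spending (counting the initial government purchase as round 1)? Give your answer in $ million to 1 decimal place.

MPC = 1 − MPS = 1 − 0.36 = 0.64.
Round 1 adds ΔG = $200 million; each later round is MPC = 0.64 times the previous.
After 5 rounds: 200 + 128 + 81.92 + 52.4288 + 33.554432 = ΔG·(1 − c^5)/(1 − c) = 200 × (1 − 0.1073741824)/0.36 ≈ $495.9 million.

$495.9 million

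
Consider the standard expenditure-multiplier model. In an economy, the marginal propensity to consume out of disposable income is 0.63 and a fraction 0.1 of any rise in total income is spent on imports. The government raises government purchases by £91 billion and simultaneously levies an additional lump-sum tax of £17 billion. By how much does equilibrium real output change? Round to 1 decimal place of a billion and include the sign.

Expenditure multiplier = 1/(1 − c + m) = 1/(1 − 0.63 + 0.1) = 1/0.47 ≈ 2.128.
ΔG contributes k·ΔG = (+£91 billion) / 0.47 ≈ +£193.6 billion.
ΔT of +£17 billion changes first-round spending by −c·ΔT = −£10.71 billion, contributing k·(−c·ΔT) = (−£10.71 billion) / 0.47 ≈ −£22.8 billion.
Net ΔY = k(ΔG − c·ΔT) = (+£80.29 billion) / 0.47 ≈ +£170.8 billion.

+£170.8 billion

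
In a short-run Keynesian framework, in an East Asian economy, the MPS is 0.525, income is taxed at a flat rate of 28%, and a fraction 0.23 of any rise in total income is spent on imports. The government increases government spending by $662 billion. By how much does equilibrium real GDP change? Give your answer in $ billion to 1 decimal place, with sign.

MPC = 1 − MPS = 1 − 0.525 = 0.475.
Government-spending multiplier = 1/(1 − c(1−t) + m) = 1/(1 − 0.475×0.72 + 0.23) = 1/0.888 ≈ 1.126.
ΔY = k × ΔG = (+$662 billion) / 0.888 ≈ +$745.5 billion.

+$745.5 billion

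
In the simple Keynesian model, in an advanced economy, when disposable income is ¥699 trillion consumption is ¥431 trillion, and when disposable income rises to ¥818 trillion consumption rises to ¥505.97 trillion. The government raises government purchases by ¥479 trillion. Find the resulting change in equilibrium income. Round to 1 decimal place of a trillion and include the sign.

MPC = ΔC/ΔYd = (505.97 − 431)/(818 − 699) = 74.97/119 = 0.63.
Spending multiplier = 1/(1 − MPC) = 1/(1 − 0.63) = 1/0.37 ≈ 2.703.
ΔY = k × ΔG = (+¥479 trillion) / 0.37 ≈ +¥1,294.6 trillion.

+¥1,294.6 trillion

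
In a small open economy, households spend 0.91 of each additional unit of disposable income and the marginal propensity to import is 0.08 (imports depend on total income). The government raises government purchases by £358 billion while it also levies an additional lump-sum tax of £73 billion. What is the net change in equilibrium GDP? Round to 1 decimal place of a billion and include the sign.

+£1,715.1 billion

Expenditure multiplier = 1/(1 − c + m) = 1/(1 − 0.91 + 0.08) = 1/0.17 ≈ 5.882.
ΔG contributes k·ΔG = (+£358 billion) / 0.17 ≈ +£2,105.9 billion.
ΔT of +£73 billion changes first-round spending by −c·ΔT = −£66.43 billion, contributing k·(−c·ΔT) = (−£66.43 billion) / 0.17 ≈ −£390.8 billion.
Net ΔY = k(ΔG − c·ΔT) = (+£291.57 billion) / 0.17 ≈ +£1,715.1 billion.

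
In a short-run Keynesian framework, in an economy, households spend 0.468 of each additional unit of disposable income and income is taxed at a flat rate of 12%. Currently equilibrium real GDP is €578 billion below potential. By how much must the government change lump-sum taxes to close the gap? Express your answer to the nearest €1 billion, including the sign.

−€726 billion

Spending multiplier = 1/(1 − c(1−t)) = 1/(1 − 0.468×0.88) = 1/0.58816 ≈ 1.7.
Tax multiplier = −c·k = −0.468/0.58816 ≈ −0.796. Need ΔY = +€578 billion, so ΔT = ΔY/(−c·k) = −(+€578 billion) × 0.58816 / 0.468 ≈ −€726 billion.
The government should cut lump-sum taxes by €726 billion.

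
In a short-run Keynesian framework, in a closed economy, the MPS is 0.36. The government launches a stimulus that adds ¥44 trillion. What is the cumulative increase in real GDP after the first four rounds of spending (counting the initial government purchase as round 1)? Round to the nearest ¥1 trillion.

¥102 trillion

MPC = 1 − MPS = 1 − 0.36 = 0.64.
Round 1 adds ΔG = ¥44 trillion; each later round is MPC = 0.64 times the previous.
After 4 rounds: 44 + 28.16 + 18.0224 + 11.534336 = ΔG·(1 − c^4)/(1 − c) = 44 × (1 − 0.16777216)/0.36 ≈ ¥102 trillion.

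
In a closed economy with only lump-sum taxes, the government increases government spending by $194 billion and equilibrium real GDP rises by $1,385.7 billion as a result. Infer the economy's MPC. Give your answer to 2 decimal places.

0.86

Implied spending multiplier k = ΔY/ΔG = 1,385.7/194 ≈ 7.1428.
Since k = 1/(1 − MPC), MPC = 1 − 1/k = 1 − ΔG/ΔY = 1 − 194/1,385.7 ≈ 0.86.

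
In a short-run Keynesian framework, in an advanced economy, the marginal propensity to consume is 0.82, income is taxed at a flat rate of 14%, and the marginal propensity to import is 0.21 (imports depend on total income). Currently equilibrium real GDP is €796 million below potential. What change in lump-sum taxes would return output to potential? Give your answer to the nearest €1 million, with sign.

−€490 million

Spending multiplier = 1/(1 − c(1−t) + m) = 1/(1 − 0.82×0.86 + 0.21) = 1/0.5048 ≈ 1.981.
Tax multiplier = −c·k = −0.82/0.5048 ≈ −1.624. Need ΔY = +€796 million, so ΔT = ΔY/(−c·k) = −(+€796 million) × 0.5048 / 0.82 ≈ −€490 million.
The government should cut lump-sum taxes by €490 million.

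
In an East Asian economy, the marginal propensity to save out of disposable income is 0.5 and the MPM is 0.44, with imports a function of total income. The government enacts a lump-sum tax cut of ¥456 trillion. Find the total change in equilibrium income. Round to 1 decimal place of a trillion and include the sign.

+¥242.6 trillion

MPC = 1 − MPS = 1 − 0.5 = 0.5.
A lump-sum tax change of −¥456 trillion shifts disposable income by +¥456 trillion; first-round consumption changes by −c × ΔT = −0.5 × (−¥456 trillion) = +¥228 trillion.
Expenditure multiplier = 1/(1 − c + m) = 1/(1 − 0.5 + 0.44) = 1/0.94 ≈ 1.064.
The tax multiplier is −c × k ≈ −0.532, so ΔY = k × (−c·ΔT) = (+¥228 trillion) / 0.94 ≈ +¥242.6 trillion.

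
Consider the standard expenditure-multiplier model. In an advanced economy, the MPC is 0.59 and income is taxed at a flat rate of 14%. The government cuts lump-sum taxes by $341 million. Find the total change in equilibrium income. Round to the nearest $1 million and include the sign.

A lump-sum tax change of −$341 million shifts disposable income by +$341 million; first-round consumption changes by −c × ΔT = −0.59 × (−$341 million) = +$201.19 million.
Expenditure multiplier = 1/(1 − c(1−t)) = 1/(1 − 0.59×0.86) = 1/0.4926 ≈ 2.03.
The tax multiplier is −c × k ≈ −1.198, so ΔY = k × (−c·ΔT) = (+$201.19 million) / 0.4926 ≈ +$408 million.

+$408 million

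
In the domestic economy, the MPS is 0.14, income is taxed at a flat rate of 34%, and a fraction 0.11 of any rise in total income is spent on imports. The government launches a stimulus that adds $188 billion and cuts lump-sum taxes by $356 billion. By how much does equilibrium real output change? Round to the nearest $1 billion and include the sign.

+$911 billion

MPC = 1 − MPS = 1 − 0.14 = 0.86.
Expenditure multiplier = 1/(1 − c(1−t) + m) = 1/(1 − 0.86×0.66 + 0.11) = 1/0.5424 ≈ 1.844.
ΔG contributes k·ΔG = (+$188 billion) / 0.5424 ≈ +$346.6 billion.
ΔT of −$356 billion changes first-round spending by −c·ΔT = +$306.16 billion, contributing k·(−c·ΔT) = (+$306.16 billion) / 0.5424 ≈ +$564.5 billion.
Net ΔY = k(ΔG − c·ΔT) = (+$494.16 billion) / 0.5424 ≈ +$911 billion.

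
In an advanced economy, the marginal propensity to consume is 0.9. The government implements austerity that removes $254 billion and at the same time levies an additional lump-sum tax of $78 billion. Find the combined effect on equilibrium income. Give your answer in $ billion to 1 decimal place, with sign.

−$3,242.0 billion

Expenditure multiplier = 1/(1 − MPC) = 1/(1 − 0.9) = 1/0.1 = 10.
ΔG contributes k·ΔG = (−$254 billion) / 0.1 = −$2,540 billion.
ΔT of +$78 billion changes first-round spending by −c·ΔT = −$70.2 billion, contributing k·(−c·ΔT) = (−$70.2 billion) / 0.1 = −$702 billion.
Net ΔY = k(ΔG − c·ΔT) = (−$324.2 billion) / 0.1 = −$3,242 billion.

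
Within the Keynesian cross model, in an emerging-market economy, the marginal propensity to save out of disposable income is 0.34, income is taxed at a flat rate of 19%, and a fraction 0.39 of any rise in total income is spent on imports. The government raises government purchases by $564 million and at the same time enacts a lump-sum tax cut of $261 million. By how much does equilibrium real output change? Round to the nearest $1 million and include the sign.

+$861 million

MPC = 1 − MPS = 1 − 0.34 = 0.66.
Expenditure multiplier = 1/(1 − c(1−t) + m) = 1/(1 − 0.66×0.81 + 0.39) = 1/0.8554 ≈ 1.169.
ΔG contributes k·ΔG = (+$564 million) / 0.8554 ≈ +$659.3 million.
ΔT of −$261 million changes first-round spending by −c·ΔT = +$172.26 million, contributing k·(−c·ΔT) = (+$172.26 million) / 0.8554 ≈ +$201.4 million.
Net ΔY = k(ΔG − c·ΔT) = (+$736.26 million) / 0.8554 ≈ +$861 million.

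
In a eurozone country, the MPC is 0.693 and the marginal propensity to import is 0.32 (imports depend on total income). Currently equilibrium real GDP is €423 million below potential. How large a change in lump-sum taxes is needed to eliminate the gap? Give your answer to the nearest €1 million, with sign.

Spending multiplier = 1/(1 − c + m) = 1/(1 − 0.693 + 0.32) = 1/0.627 ≈ 1.595.
Tax multiplier = −c·k = −0.693/0.627 ≈ −1.105. Need ΔY = +€423 million, so ΔT = ΔY/(−c·k) = −(+€423 million) × 0.627 / 0.693 ≈ −€383 million.
The government should cut lump-sum taxes by €383 million.

−€383 million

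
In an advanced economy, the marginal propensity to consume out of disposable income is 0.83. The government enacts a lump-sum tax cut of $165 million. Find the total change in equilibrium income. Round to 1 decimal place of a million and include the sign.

A lump-sum tax change of −$165 million shifts disposable income by +$165 million; first-round consumption changes by −c × ΔT = −0.83 × (−$165 million) = +$136.95 million.
Expenditure multiplier = 1/(1 − MPC) = 1/(1 − 0.83) = 1/0.17 ≈ 5.882.
The tax multiplier is −c × k ≈ −4.882, so ΔY = k × (−c·ΔT) = (+$136.95 million) / 0.17 ≈ +$805.6 million.

+$805.6 million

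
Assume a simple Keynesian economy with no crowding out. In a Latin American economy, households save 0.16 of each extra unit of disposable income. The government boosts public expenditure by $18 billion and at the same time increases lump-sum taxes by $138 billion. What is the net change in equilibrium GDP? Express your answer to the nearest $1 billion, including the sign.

−$612 billion

MPC = 1 − MPS = 1 − 0.16 = 0.84.
Expenditure multiplier = 1/(1 − MPC) = 1/(1 − 0.84) = 1/0.16 = 6.25.
ΔG contributes k·ΔG = (+$18 billion) / 0.16 = +$112.5 billion.
ΔT of +$138 billion changes first-round spending by −c·ΔT = −$115.92 billion, contributing k·(−c·ΔT) = (−$115.92 billion) / 0.16 = −$724.5 billion.
Net ΔY = k(ΔG − c·ΔT) = (−$97.92 billion) / 0.16 = −$612 billion.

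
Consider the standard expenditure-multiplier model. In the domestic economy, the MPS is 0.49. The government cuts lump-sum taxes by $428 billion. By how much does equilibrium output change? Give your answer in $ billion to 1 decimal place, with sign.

+$445.5 billion

MPC = 1 − MPS = 1 − 0.49 = 0.51.
A lump-sum tax change of −$428 billion shifts disposable income by +$428 billion; first-round consumption changes by −c × ΔT = −0.51 × (−$428 billion) = +$218.28 billion.
Expenditure multiplier = 1/(1 − MPC) = 1/(1 − 0.51) = 1/0.49 ≈ 2.041.
The tax multiplier is −c × k ≈ −1.041, so ΔY = k × (−c·ΔT) = (+$218.28 billion) / 0.49 ≈ +$445.5 billion.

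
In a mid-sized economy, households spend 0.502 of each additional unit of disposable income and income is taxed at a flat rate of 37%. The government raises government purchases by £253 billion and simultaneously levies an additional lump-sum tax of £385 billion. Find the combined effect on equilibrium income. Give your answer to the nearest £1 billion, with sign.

Expenditure multiplier = 1/(1 − c(1−t)) = 1/(1 − 0.502×0.63) = 1/0.68374 ≈ 1.463.
ΔG contributes k·ΔG = (+£253 billion) / 0.68374 ≈ +£370 billion.
ΔT of +£385 billion changes first-round spending by −c·ΔT = −£193.27 billion, contributing k·(−c·ΔT) = (−£193.27 billion) / 0.68374 ≈ −£282.7 billion.
Net ΔY = k(ΔG − c·ΔT) = (+£59.73 billion) / 0.68374 ≈ +£87 billion.

+£87 billion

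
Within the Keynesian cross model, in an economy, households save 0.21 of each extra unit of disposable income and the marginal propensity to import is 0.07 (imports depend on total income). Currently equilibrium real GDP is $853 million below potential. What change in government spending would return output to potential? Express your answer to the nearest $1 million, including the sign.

+$239 million

MPC = 1 − MPS = 1 − 0.21 = 0.79.
Spending multiplier = 1/(1 − c + m) = 1/(1 − 0.79 + 0.07) = 1/0.28 ≈ 3.571.
Need ΔY = +$853 million, so ΔG = ΔY/k = (+$853 million) × 0.28 ≈ +$239 million.
The government should increase government spending by $239 million.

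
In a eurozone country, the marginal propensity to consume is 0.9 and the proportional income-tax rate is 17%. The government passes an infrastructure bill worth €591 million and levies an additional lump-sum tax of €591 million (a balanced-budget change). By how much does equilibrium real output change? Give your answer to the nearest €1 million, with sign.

+€234 million

Expenditure multiplier = 1/(1 − c(1−t)) = 1/(1 − 0.9×0.83) = 1/0.253 ≈ 3.953.
ΔG contributes k·ΔG = (+€591 million) / 0.253 ≈ +€2,336 million.
ΔT of +€591 million changes first-round spending by −c·ΔT = −€531.9 million, contributing k·(−c·ΔT) = (−€531.9 million) / 0.253 ≈ −€2,102.4 million.
Net ΔY = k(ΔG − c·ΔT) = (+€59.1 million) / 0.253 ≈ +€234 million.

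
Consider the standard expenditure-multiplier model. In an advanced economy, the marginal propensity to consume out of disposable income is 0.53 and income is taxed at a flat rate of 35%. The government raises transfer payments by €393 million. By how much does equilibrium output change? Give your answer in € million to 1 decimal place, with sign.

The transfer change shifts disposable income by +€393 million, so first-round consumption changes by c·ΔTR = 0.53 × (+€393 million) = +€208.29 million.
Expenditure multiplier = 1/(1 − c(1−t)) = 1/(1 − 0.53×0.65) = 1/0.6555 ≈ 1.526.
The transfer multiplier is c × k ≈ 0.809, so ΔY = k × (c·ΔTR) = (+€208.29 million) / 0.6555 ≈ +€317.8 million.

+€317.8 million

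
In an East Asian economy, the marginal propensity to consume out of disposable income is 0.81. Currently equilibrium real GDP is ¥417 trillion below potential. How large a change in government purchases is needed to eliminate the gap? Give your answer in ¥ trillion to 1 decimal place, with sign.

Spending multiplier = 1/(1 − MPC) = 1/(1 − 0.81) = 1/0.19 ≈ 5.263.
Need ΔY = +¥417 trillion, so ΔG = ΔY/k = (+¥417 trillion) × 0.19 ≈ +¥79.2 trillion.
The government should increase government purchases by ¥79.2 trillion.

+¥79.2 trillion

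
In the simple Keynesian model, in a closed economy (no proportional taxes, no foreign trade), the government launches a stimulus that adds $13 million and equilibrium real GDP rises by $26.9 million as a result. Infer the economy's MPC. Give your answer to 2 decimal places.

Implied spending multiplier k = ΔY/ΔG = 26.9/13 ≈ 2.0692.
Since k = 1/(1 − MPC), MPC = 1 − 1/k = 1 − ΔG/ΔY = 1 − 13/26.9 ≈ 0.52.

0.52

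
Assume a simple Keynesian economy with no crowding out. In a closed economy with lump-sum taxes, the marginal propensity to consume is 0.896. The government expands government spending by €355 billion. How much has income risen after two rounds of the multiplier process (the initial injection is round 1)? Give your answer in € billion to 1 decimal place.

€673.1 billion

Round 1 adds ΔG = €355 billion; each later round is MPC = 0.896 times the previous.
After 2 rounds: 355 + 318.08 = ΔG·(1 − c^2)/(1 − c) = 355 × (1 − 0.802816)/0.104 ≈ €673.1 billion.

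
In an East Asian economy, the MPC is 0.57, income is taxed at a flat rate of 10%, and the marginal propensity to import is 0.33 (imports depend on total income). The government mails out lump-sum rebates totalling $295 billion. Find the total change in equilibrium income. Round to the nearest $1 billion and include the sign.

A lump-sum tax change of −$295 billion shifts disposable income by +$295 billion; first-round consumption changes by −c × ΔT = −0.57 × (−$295 billion) = +$168.15 billion.
Expenditure multiplier = 1/(1 − c(1−t) + m) = 1/(1 − 0.57×0.9 + 0.33) = 1/0.817 ≈ 1.224.
The tax multiplier is −c × k ≈ −0.698, so ΔY = k × (−c·ΔT) = (+$168.15 billion) / 0.817 ≈ +$206 billion.

+$206 billion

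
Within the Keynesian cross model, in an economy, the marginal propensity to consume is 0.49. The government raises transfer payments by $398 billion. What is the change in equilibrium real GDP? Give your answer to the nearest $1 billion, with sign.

+$382 billion

The transfer change shifts disposable income by +$398 billion, so first-round consumption changes by c·ΔTR = 0.49 × (+$398 billion) = +$195.02 billion.
Expenditure multiplier = 1/(1 − MPC) = 1/(1 − 0.49) = 1/0.51 ≈ 1.961.
The transfer multiplier is c × k ≈ 0.961, so ΔY = k × (c·ΔTR) = (+$195.02 billion) / 0.51 ≈ +$382 billion.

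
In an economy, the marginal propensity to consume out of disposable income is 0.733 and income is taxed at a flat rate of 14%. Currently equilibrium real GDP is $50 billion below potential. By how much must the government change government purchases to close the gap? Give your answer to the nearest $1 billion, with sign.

+$18 billion

Spending multiplier = 1/(1 − c(1−t)) = 1/(1 − 0.733×0.86) = 1/0.36962 ≈ 2.705.
Need ΔY = +$50 billion, so ΔG = ΔY/k = (+$50 billion) × 0.36962 ≈ +$18 billion.
The government should increase government purchases by $18 billion.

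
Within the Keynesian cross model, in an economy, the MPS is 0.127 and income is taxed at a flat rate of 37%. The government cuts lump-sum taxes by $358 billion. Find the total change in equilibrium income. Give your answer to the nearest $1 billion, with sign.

MPC = 1 − MPS = 1 − 0.127 = 0.873.
A lump-sum tax change of −$358 billion shifts disposable income by +$358 billion; first-round consumption changes by −c × ΔT = −0.873 × (−$358 billion) = +$312.534 billion.
Expenditure multiplier = 1/(1 − c(1−t)) = 1/(1 − 0.873×0.63) = 1/0.45001 ≈ 2.222.
The tax multiplier is −c × k ≈ −1.94, so ΔY = k × (−c·ΔT) = (+$312.534 billion) / 0.45001 ≈ +$695 billion.

+$695 billion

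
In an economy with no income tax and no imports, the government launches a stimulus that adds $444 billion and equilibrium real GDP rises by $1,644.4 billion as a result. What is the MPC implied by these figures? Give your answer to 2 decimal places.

0.73

Implied spending multiplier k = ΔY/ΔG = 1,644.4/444 ≈ 3.7036.
Since k = 1/(1 − MPC), MPC = 1 − 1/k = 1 − ΔG/ΔY = 1 − 444/1,644.4 ≈ 0.73.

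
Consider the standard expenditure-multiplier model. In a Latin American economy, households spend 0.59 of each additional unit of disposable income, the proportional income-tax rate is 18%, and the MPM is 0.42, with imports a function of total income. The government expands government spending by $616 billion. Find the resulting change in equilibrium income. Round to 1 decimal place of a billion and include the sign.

Government-spending multiplier = 1/(1 − c(1−t) + m) = 1/(1 − 0.59×0.82 + 0.42) = 1/0.9362 ≈ 1.068.
ΔY = k × ΔG = (+$616 billion) / 0.9362 ≈ +$658 billion.

+$658.0 billion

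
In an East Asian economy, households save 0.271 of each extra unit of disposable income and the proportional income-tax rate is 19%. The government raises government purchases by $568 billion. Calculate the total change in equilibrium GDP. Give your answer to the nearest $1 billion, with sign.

MPC = 1 − MPS = 1 − 0.271 = 0.729.
Government-spending multiplier = 1/(1 − c(1−t)) = 1/(1 − 0.729×0.81) = 1/0.40951 ≈ 2.442.
ΔY = k × ΔG = (+$568 billion) / 0.40951 ≈ +$1,387 billion.

+$1,387 billion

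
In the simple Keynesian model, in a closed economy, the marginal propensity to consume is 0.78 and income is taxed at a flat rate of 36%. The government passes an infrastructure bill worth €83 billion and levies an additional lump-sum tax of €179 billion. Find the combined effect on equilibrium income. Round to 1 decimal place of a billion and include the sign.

−€113.1 billion

Expenditure multiplier = 1/(1 − c(1−t)) = 1/(1 − 0.78×0.64) = 1/0.5008 ≈ 1.997.
ΔG contributes k·ΔG = (+€83 billion) / 0.5008 ≈ +€165.7 billion.
ΔT of +€179 billion changes first-round spending by −c·ΔT = −€139.62 billion, contributing k·(−c·ΔT) = (−€139.62 billion) / 0.5008 ≈ −€278.8 billion.
Net ΔY = k(ΔG − c·ΔT) = (−€56.62 billion) / 0.5008 ≈ −€113.1 billion.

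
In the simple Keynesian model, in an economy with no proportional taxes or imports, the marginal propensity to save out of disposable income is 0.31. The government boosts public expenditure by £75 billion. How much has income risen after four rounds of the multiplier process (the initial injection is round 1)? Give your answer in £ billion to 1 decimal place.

£187.1 billion

MPC = 1 − MPS = 1 − 0.31 = 0.69.
Round 1 adds ΔG = £75 billion; each later round is MPC = 0.69 times the previous.
After 4 rounds: 75 + 51.75 + 35.7075 + 24.638175 = ΔG·(1 − c^4)/(1 − c) = 75 × (1 − 0.22667121)/0.31 ≈ £187.1 billion.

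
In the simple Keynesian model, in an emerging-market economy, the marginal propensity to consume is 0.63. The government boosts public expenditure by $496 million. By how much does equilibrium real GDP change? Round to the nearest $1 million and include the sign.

Government-spending multiplier = 1/(1 − MPC) = 1/(1 − 0.63) = 1/0.37 ≈ 2.703.
ΔY = k × ΔG = (+$496 million) / 0.37 ≈ +$1,341 million.

+$1,341 million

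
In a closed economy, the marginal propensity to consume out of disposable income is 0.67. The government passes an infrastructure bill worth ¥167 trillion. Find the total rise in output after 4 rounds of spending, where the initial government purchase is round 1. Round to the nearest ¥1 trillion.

¥404 trillion

Round 1 adds ΔG = ¥167 trillion; each later round is MPC = 0.67 times the previous.
After 4 rounds: 167 + 111.89 + 74.9663 + 50.227421 = ΔG·(1 − c^4)/(1 − c) = 167 × (1 − 0.20151121)/0.33 ≈ ¥404 trillion.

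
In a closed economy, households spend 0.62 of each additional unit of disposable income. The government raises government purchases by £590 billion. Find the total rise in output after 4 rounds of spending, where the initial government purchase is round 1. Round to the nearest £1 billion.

Round 1 adds ΔG = £590 billion; each later round is MPC = 0.62 times the previous.
After 4 rounds: 590 + 365.8 + 226.796 + 140.61352 = ΔG·(1 − c^4)/(1 − c) = 590 × (1 − 0.14776336)/0.38 ≈ £1,323 billion.

£1,323 billion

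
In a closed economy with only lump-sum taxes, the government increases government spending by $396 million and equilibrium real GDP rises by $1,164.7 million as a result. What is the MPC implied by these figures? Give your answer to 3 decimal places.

Implied spending multiplier k = ΔY/ΔG = 1,164.7/396 ≈ 2.9412.
Since k = 1/(1 − MPC), MPC = 1 − 1/k = 1 − ΔG/ΔY = 1 − 396/1,164.7 ≈ 0.660.

0.660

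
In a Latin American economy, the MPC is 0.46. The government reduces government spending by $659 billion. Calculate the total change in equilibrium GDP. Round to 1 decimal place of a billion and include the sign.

Government-spending multiplier = 1/(1 − MPC) = 1/(1 − 0.46) = 1/0.54 ≈ 1.852.
ΔY = k × ΔG = (−$659 billion) / 0.54 ≈ −$1,220.4 billion.

−$1,220.4 billion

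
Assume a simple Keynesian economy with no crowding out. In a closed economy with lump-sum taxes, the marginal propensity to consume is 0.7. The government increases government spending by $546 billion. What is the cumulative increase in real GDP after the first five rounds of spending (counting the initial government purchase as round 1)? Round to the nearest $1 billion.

$1,514 billion

Round 1 adds ΔG = $546 billion; each later round is MPC = 0.7 times the previous.
After 5 rounds: 546 + 382.2 + 267.54 + 187.278 + 131.0946 = ΔG·(1 − c^5)/(1 − c) = 546 × (1 − 0.16807)/0.3 ≈ $1,514 billion.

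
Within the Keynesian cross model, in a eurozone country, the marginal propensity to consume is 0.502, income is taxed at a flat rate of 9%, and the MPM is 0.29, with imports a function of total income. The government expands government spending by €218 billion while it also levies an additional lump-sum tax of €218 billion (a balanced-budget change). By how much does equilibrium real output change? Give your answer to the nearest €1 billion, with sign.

+€130 billion

Expenditure multiplier = 1/(1 − c(1−t) + m) = 1/(1 − 0.502×0.91 + 0.29) = 1/0.83318 ≈ 1.2.
ΔG contributes k·ΔG = (+€218 billion) / 0.83318 ≈ +€261.6 billion.
ΔT of +€218 billion changes first-round spending by −c·ΔT = −€109.436 billion, contributing k·(−c·ΔT) = (−€109.436 billion) / 0.83318 ≈ −€131.3 billion.
Net ΔY = k(ΔG − c·ΔT) = (+€108.564 billion) / 0.83318 ≈ +€130 billion.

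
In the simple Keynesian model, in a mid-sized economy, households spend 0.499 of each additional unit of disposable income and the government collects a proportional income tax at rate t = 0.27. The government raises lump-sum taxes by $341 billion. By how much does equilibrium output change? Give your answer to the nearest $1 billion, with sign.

−$268 billion

A lump-sum tax change of +$341 billion shifts disposable income by −$341 billion; first-round consumption changes by −c × ΔT = −0.499 × (+$341 billion) = −$170.159 billion.
Expenditure multiplier = 1/(1 − c(1−t)) = 1/(1 − 0.499×0.73) = 1/0.63573 ≈ 1.573.
The tax multiplier is −c × k ≈ −0.785, so ΔY = k × (−c·ΔT) = (−$170.159 billion) / 0.63573 ≈ −$268 billion.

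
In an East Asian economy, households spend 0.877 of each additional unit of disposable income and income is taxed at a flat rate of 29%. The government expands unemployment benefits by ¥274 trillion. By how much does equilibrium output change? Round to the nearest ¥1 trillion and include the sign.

+¥637 trillion

The transfer change shifts disposable income by +¥274 trillion, so first-round consumption changes by c·ΔTR = 0.877 × (+¥274 trillion) = +¥240.298 trillion.
Expenditure multiplier = 1/(1 − c(1−t)) = 1/(1 − 0.877×0.71) = 1/0.37733 ≈ 2.65.
The transfer multiplier is c × k ≈ 2.324, so ΔY = k × (c·ΔTR) = (+¥240.298 trillion) / 0.37733 ≈ +¥637 trillion.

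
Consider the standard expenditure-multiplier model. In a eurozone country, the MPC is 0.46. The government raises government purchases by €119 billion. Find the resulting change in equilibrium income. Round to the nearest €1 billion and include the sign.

+€220 billion

Spending multiplier = 1/(1 − MPC) = 1/(1 − 0.46) = 1/0.54 ≈ 1.852.
ΔY = k × ΔG = (+€119 billion) / 0.54 ≈ +€220 billion.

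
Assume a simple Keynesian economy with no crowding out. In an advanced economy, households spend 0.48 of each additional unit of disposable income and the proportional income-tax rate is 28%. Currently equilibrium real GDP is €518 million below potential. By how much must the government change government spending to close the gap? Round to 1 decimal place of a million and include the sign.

+€339.0 million

Spending multiplier = 1/(1 − c(1−t)) = 1/(1 − 0.48×0.72) = 1/0.6544 ≈ 1.528.
Need ΔY = +€518 million, so ΔG = ΔY/k = (+€518 million) × 0.6544 ≈ +€339 million.
The government should increase government spending by €339 million.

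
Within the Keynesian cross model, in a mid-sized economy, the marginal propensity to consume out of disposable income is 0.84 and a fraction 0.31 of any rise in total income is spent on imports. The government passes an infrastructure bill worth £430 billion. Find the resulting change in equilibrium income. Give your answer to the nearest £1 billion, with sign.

Government-spending multiplier = 1/(1 − c + m) = 1/(1 − 0.84 + 0.31) = 1/0.47 ≈ 2.128.
ΔY = k × ΔG = (+£430 billion) / 0.47 ≈ +£915 billion.

+£915 billion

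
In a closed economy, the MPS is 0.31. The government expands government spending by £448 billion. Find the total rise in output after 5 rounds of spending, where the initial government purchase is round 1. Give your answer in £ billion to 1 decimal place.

MPC = 1 − MPS = 1 − 0.31 = 0.69.
Round 1 adds ΔG = £448 billion; each later round is MPC = 0.69 times the previous.
After 5 rounds: 448 + 309.12 + 213.2928 + 147.172032 + 101.54870208 = ΔG·(1 − c^5)/(1 − c) = 448 × (1 − 0.1564031349)/0.31 ≈ £1,219.1 billion.

£1,219.1 billion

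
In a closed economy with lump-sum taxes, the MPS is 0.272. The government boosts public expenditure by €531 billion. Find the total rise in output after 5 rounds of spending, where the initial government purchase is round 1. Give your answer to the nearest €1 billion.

€1,553 billion

MPC = 1 − MPS = 1 − 0.272 = 0.728.
Round 1 adds ΔG = €531 billion; each later round is MPC = 0.728 times the previous.
After 5 rounds: 531 + 386.568 + 281.421504 + 204.874854912 + 149.148894375936 = ΔG·(1 − c^5)/(1 − c) = 531 × (1 − 0.204482853306368)/0.272 ≈ €1,553 billion.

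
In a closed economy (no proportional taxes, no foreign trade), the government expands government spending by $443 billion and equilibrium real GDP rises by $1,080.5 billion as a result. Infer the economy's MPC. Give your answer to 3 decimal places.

Implied spending multiplier k = ΔY/ΔG = 1,080.5/443 ≈ 2.4391.
Since k = 1/(1 − MPC), MPC = 1 − 1/k = 1 − ΔG/ΔY = 1 − 443/1,080.5 ≈ 0.590.

0.590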